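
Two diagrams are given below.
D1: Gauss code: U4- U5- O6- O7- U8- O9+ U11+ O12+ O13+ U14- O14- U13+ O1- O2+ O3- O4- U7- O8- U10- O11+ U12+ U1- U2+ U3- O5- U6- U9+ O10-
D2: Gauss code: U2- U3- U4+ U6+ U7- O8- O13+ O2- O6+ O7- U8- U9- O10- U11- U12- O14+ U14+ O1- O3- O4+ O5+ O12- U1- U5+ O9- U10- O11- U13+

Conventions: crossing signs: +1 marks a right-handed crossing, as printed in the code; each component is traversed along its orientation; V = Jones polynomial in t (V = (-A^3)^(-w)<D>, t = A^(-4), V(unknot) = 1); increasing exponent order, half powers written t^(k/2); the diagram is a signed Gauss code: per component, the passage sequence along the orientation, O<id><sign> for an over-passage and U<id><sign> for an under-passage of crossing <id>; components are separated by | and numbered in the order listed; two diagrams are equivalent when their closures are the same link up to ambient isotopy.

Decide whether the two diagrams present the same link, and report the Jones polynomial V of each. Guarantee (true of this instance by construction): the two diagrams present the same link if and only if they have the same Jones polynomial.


same link: no
V(D1) = t^-7 - 2t^-6 + 2t^-5 - 3t^-4 + 3t^-3 - 2t^-2 + 2t^-1  [14 crossings, <D> = 2A^-8 - 2A^-4 + 3 - 3A^4 + 2A^8 - 2A^12 + A^16, w = -4]
V(D2) = -t^-4 + t^-3 + t^-1  (w -4, c 14, <D> = A^-8 + 1 - A^4)
note: 2 values of V(t) split the 2 diagrams


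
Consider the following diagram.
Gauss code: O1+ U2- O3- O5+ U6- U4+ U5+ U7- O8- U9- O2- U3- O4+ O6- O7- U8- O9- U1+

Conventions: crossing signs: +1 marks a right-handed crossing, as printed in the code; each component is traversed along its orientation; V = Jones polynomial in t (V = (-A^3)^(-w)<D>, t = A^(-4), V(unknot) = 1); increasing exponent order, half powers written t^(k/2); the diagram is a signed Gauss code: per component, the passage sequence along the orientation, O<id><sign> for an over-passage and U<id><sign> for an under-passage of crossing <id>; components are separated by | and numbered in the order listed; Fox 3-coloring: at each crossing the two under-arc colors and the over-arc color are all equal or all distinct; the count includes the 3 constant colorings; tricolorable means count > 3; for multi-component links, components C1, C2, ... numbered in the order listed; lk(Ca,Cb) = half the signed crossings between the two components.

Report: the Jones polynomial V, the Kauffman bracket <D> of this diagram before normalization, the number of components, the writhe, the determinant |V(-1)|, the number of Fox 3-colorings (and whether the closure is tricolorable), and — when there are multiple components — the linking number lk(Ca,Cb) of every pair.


V(t) = -t^-7 + t^-6 - t^-5 + t^-4 + t^-2
bracket: -A^-1 - A^7 + A^11 - A^15 + A^19, w = -3
1 component, writhe -3, over 9 crossings
det 5, colorings 3 of 3^9 — not tricolorable
observation: det 5 = |V(-1)|; not divisible by 3, so not tricolorable


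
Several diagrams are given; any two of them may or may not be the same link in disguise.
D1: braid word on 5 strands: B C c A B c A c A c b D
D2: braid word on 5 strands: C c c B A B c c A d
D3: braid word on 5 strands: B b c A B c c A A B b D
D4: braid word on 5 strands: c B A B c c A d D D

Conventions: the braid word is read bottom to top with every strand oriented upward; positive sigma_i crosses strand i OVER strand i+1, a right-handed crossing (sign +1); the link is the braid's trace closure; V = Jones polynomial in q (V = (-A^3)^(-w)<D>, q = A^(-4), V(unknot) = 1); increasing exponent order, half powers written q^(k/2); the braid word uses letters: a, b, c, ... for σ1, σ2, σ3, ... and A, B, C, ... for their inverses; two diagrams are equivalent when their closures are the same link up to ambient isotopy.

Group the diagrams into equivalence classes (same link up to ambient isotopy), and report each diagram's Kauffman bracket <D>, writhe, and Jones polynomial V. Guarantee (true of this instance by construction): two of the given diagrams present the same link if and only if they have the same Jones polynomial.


classes: {D1, D2, D3, D4}
V(D1) = -q^-3 + q^-2 - q^-1 + 3 - q + q^2 - q^3  [12 crossings, <D> = -A^-18 + A^-14 - A^-10 + 3A^-6 - A^-2 + A^2 - A^6, w = -2]
V(D2) = -q^-3 + q^-2 - q^-1 + 3 - q + q^2 - q^3  [10 crossings, <D> = -A^-12 + A^-8 - A^-4 + 3 - A^4 + A^8 - A^12, w = 0]
D3 (bracket -A^-18 + A^-14 - A^-10 + 3A^-6 - A^-2 + A^2 - A^6; 12 crossings at w = -2): V = -q^-3 + q^-2 - q^-1 + 3 - q + q^2 - q^3
V(D4) = -q^-3 + q^-2 - q^-1 + 3 - q + q^2 - q^3  (w -2, c 10, <D> = -A^-18 + A^-14 - A^-10 + 3A^-6 - A^-2 + A^2 - A^6)
note: one V(q) for all 4 diagrams — one class (guaranteed)


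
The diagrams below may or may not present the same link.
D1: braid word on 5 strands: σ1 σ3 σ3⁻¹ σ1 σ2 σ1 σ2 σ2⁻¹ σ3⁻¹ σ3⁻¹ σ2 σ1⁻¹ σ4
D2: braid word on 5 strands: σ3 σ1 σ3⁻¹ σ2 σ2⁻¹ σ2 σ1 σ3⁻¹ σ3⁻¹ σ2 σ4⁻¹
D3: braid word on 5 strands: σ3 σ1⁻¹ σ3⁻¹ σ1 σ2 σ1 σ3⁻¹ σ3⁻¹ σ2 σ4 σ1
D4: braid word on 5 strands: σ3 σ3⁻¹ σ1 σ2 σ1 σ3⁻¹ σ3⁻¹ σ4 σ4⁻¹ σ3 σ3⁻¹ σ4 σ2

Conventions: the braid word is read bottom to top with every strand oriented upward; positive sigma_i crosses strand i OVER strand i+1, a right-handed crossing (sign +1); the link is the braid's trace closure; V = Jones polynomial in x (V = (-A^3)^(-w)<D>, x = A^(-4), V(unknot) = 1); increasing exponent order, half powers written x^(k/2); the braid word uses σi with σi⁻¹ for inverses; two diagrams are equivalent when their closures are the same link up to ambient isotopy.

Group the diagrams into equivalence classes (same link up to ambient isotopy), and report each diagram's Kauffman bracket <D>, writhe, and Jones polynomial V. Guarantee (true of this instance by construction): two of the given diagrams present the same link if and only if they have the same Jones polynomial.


equivalence classes: {D1, D2, D3, D4}
D1 (bracket -A^-5 + A^-1 - A^3 + 2A^7 + A^15; 13 crossings at w = +3): V = -x^(-3/2) - 2x^(1/2) + x^(3/2) - x^(5/2) + x^(7/2)
V(D2) = -x^(-3/2) - 2x^(1/2) + x^(3/2) - x^(5/2) + x^(7/2)  [11 crossings, <D> = -A^-11 + A^-7 - A^-3 + 2A + A^9, w = +1]
D3 (bracket -A^-5 + A^-1 - A^3 + 2A^7 + A^15; 11 crossings at w = +3): V = -x^(-3/2) - 2x^(1/2) + x^(3/2) - x^(5/2) + x^(7/2)
V(D4) = -x^(-3/2) - 2x^(1/2) + x^(3/2) - x^(5/2) + x^(7/2)  [13 crossings, <D> = -A^-5 + A^-1 - A^3 + 2A^7 + A^15, w = +3]
key observation: all 4 diagrams share one V(x), hence one class


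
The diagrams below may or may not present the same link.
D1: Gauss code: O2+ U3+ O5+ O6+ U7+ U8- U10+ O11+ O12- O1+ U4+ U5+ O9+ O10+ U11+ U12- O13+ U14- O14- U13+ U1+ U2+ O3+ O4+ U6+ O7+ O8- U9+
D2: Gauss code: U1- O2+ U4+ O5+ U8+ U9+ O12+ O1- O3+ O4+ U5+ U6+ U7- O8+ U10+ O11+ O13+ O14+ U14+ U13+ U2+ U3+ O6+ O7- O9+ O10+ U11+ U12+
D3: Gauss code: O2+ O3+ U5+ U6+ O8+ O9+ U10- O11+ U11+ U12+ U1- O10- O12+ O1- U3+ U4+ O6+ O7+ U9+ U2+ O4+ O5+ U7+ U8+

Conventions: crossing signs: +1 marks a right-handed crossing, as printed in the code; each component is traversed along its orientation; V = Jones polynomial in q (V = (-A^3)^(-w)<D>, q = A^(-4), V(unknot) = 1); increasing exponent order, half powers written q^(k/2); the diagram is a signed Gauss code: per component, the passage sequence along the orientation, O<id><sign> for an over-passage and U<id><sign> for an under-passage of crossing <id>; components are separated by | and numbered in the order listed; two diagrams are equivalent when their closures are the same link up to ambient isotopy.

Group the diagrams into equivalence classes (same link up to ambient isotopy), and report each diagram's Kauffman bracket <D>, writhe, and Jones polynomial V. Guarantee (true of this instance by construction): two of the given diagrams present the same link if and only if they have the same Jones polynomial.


grouping into links: {D1, D2, D3}
V(D1) = q^3 + q^5 - q^8  (w +8, c 14, <D> = -A^-8 + A^4 + A^12)
V(D2) = q^3 + q^5 - q^8  [14 crossings, <D> = -A^-2 + A^10 + A^18, w = +10]
V(D3) = q^3 + q^5 - q^8  (w +8, c 12, <D> = -A^-8 + A^4 + A^12)
key observation: all 3 diagrams share one V(q), hence one class


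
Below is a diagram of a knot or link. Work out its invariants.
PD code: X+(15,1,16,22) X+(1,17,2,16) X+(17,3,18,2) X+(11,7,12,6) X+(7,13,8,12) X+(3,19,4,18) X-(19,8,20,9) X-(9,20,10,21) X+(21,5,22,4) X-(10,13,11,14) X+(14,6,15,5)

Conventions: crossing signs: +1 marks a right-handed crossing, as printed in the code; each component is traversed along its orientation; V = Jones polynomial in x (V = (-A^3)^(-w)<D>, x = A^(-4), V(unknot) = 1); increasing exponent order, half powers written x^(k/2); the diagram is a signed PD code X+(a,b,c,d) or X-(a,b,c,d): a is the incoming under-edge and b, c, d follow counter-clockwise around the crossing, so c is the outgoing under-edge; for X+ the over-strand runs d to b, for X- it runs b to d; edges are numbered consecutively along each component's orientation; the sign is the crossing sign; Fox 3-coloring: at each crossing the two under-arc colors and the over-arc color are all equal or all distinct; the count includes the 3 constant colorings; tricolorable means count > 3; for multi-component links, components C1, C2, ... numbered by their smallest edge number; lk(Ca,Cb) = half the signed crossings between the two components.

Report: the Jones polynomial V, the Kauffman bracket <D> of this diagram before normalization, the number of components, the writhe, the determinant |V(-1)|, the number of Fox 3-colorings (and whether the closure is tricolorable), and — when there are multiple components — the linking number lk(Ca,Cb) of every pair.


V(x) = 1 - x + 2x^2 - 2x^3 + 3x^4 - 3x^5 + 2x^6 - 2x^7 + x^8
bracket: -A^-17 + 2A^-13 - 2A^-9 + 3A^-5 - 3A^-1 + 2A^3 - 2A^7 + A^11 - A^15, w = +5
1 component, writhe +5, over 11 crossings
det 17, colorings 3 of 3^11 — not tricolorable
observation: the span of V is 8, forcing >= 8 crossings in any diagram


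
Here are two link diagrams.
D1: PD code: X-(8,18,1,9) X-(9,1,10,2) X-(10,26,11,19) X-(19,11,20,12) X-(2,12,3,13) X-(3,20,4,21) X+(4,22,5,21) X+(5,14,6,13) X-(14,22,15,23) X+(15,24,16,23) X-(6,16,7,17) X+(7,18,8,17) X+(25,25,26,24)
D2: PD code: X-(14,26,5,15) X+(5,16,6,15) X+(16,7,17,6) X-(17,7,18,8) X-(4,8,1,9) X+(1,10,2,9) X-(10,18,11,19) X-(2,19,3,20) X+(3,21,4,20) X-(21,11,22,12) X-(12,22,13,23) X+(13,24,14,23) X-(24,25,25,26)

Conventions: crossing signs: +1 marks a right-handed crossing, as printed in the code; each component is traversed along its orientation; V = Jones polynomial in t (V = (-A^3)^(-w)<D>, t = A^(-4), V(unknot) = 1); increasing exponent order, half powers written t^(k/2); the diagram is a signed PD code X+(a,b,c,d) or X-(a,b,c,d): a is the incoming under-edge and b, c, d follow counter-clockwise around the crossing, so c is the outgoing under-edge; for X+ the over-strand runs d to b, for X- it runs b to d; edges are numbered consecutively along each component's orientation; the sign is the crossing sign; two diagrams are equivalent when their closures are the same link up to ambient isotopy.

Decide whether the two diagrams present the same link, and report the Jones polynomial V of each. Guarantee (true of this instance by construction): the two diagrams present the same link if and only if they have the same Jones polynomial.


equivalent: no
D1 (bracket -A^-5 - 2A^3 - A^11; 13 crossings at w = -3): V = t^-5 + 2t^-3 + t^-1
V(D2) = t^-3 + t^-2 + t^-1 + 1  [13 crossings, <D> = -A^-9 - A^-5 - A^-1 - A^3, w = -3]
observation: V(t) takes 2 values over 2 diagrams, fixing the grouping


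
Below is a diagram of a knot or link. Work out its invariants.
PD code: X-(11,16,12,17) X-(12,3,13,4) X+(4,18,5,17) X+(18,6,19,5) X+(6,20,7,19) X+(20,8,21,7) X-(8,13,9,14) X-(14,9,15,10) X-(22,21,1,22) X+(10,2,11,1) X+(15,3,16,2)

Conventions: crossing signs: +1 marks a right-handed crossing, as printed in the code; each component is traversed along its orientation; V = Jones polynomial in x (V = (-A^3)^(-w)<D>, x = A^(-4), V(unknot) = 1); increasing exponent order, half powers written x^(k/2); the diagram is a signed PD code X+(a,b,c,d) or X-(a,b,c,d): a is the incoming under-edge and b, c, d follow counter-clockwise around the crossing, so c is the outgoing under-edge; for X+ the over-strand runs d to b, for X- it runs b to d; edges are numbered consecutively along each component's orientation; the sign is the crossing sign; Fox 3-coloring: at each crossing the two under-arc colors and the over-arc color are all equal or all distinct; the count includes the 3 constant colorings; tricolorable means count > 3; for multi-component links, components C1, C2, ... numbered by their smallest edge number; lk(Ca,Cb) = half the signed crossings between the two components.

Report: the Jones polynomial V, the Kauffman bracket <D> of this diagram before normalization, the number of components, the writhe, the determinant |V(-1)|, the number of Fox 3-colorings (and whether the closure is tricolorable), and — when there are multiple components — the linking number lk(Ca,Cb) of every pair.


V = -x^-2 + x^-1 - 1 + 3x - 2x^2 + 3x^3 - 2x^4 + x^5 - x^6
<D> = A^-21 - A^-17 + 2A^-13 - 3A^-9 + 2A^-5 - 3A^-1 + A^3 - A^7 + A^11 (w = +1)
1 component over 11 crossings, w = +1
9 Fox colorings among 3^11, |V(-1)| = 15: tricolorable
why: |V(-1)| = 15: so tricolorable, since 3 divides 15


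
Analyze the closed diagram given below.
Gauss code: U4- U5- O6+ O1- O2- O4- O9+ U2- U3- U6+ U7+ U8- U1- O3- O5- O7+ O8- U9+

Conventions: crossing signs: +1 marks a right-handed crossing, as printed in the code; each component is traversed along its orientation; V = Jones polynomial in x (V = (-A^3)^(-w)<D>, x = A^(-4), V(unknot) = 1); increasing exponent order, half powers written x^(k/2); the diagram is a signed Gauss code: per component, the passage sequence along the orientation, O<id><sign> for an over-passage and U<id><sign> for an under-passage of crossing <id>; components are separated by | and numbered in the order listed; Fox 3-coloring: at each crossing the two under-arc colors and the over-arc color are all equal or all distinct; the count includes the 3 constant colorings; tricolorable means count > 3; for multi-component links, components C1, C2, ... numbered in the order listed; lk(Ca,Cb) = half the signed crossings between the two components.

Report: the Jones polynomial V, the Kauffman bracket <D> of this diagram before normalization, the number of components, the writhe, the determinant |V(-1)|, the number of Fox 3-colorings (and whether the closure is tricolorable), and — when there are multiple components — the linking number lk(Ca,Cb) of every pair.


V = 1
<D> = -A^-9 (w = -3)
1 component over 9 crossings, w = -3
3 Fox colorings among 3^9, |V(-1)| = 1: not tricolorable
why: |V(-1)| = 1: so not tricolorable, since 3 does not divide 1


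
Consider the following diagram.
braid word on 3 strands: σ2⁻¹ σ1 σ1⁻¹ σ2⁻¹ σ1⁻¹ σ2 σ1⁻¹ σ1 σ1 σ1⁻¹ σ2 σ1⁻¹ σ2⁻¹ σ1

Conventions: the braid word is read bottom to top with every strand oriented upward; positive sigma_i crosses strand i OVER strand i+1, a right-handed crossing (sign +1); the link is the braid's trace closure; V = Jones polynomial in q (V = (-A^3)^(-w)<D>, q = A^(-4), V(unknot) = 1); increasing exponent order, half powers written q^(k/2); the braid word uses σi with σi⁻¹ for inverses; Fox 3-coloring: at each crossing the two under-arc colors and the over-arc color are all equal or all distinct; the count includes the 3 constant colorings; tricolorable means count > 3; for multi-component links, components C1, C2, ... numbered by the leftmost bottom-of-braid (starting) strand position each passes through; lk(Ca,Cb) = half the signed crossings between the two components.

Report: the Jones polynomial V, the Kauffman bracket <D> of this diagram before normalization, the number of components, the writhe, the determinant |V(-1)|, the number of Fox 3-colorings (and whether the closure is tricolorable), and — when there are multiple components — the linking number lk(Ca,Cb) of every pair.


V(q) = -q^-5 + q^-4 - q^-3 + 2q^-2 - q^-1 + 2 - q
bracket: -A^-10 + 2A^-6 - A^-2 + 2A^2 - A^6 + A^10 - A^14, w = -2
1 component, writhe -2, over 14 crossings
det 9, colorings 9 of 3^14 — tricolorable
observation: w = -2 (over 14 crossings) is diagram-only; (-A^3)^(2) removes it from V


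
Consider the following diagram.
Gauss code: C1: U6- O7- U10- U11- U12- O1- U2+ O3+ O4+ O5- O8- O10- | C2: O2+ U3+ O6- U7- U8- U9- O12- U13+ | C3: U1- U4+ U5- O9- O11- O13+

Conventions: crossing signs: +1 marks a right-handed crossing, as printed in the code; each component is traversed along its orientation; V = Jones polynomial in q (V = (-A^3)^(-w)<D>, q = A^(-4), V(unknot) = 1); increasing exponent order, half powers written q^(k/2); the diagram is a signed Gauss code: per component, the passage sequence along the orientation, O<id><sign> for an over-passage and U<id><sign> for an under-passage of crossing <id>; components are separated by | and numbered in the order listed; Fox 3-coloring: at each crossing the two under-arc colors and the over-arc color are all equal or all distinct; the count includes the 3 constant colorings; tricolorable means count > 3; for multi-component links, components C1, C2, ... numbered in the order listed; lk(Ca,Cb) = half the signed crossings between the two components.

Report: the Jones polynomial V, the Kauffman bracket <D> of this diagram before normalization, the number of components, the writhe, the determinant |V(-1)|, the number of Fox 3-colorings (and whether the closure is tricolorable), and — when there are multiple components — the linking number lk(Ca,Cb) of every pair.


V(q) = q^-5 + 2q^-3 + q^-1
bracket: -A^-11 - 2A^-3 - A^5, w = -5
3 components, writhe -5, over 13 crossings
lk(C1,C2) = -1
linking number lk(C1,C3) = -1
lk(C2,C3): 0
det 4, colorings 3 of 3^13 — not tricolorable
observation: w = -5 shifts under R1 moves; the (-A^3)^(5) factor cancels that in V


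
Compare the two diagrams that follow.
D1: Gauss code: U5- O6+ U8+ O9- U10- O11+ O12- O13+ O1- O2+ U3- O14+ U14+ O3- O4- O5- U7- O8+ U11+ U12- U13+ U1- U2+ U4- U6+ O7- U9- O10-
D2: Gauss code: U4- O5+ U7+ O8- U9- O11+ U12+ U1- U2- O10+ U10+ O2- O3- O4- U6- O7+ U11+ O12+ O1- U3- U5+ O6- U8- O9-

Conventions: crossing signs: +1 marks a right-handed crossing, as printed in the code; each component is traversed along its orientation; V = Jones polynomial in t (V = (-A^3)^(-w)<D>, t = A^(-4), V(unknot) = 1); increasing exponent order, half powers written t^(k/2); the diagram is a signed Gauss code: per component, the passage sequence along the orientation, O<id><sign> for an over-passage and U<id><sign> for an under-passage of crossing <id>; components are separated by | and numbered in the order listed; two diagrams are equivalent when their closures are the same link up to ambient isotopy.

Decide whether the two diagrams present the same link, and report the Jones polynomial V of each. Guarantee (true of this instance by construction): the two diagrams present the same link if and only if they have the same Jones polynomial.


same link: yes
V(D1) = t^-5 - 2t^-4 + 2t^-3 - 2t^-2 + 2t^-1 - 1 + t  [14 crossings, <D> = A^-10 - A^-6 + 2A^-2 - 2A^2 + 2A^6 - 2A^10 + A^14, w = -2]
D2 (bracket A^-10 - A^-6 + 2A^-2 - 2A^2 + 2A^6 - 2A^10 + A^14; 12 crossings at w = -2): V = t^-5 - 2t^-4 + 2t^-3 - 2t^-2 + 2t^-1 - 1 + t
note: from 14 to 12 crossings by R-moves: one link, two diagrams


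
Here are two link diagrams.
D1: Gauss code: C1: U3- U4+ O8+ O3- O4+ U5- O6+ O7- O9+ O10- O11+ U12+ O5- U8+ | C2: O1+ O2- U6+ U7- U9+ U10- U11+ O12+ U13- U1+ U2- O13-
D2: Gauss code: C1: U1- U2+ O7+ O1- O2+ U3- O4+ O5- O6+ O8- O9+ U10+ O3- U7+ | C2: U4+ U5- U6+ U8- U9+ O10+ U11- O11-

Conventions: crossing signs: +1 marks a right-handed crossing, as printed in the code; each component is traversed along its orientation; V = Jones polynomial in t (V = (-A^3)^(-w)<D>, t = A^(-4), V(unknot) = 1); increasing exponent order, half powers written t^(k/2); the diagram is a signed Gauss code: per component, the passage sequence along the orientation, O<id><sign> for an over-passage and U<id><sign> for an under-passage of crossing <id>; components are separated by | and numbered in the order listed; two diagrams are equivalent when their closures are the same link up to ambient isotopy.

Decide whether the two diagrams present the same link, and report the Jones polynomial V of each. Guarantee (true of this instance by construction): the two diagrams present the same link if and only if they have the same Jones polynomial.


equivalent: yes
D1 (bracket A^-7 + A; 13 crossings at w = +1): V = -t^(1/2) - t^(5/2)
V(D2) = -t^(1/2) - t^(5/2)  (w +1, c 11, <D> = A^-7 + A)
key observation: Reidemeister moves carry D1 (13 crossings) to D2 (11)


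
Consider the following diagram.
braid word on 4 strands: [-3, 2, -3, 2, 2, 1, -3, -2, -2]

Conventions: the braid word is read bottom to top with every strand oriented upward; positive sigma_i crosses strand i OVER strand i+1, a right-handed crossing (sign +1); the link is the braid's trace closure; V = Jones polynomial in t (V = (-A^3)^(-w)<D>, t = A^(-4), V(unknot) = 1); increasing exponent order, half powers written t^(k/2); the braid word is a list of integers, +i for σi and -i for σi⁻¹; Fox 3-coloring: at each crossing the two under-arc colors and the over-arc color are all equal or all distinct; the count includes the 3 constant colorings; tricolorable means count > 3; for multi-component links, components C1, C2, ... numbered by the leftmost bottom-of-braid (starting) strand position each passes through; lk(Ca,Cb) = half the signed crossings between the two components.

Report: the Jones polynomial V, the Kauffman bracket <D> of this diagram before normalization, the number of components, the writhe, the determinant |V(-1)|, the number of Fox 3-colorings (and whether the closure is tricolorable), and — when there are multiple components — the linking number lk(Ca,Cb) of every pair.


Jones polynomial: V(t) = -t^-5 + t^-4 - t^-3 + 2t^-2 - t^-1 + 2 - t
<D> = A^-7 - 2A^-3 + A - 2A^5 + A^9 - A^13 + A^17; writhe -1
components 1, writhe -1 (9 crossings)
3-colorings: 9 of 3^9, det 9 — tricolorable
note: det 9 = |V(-1)|; divisible by 3, so tricolorable


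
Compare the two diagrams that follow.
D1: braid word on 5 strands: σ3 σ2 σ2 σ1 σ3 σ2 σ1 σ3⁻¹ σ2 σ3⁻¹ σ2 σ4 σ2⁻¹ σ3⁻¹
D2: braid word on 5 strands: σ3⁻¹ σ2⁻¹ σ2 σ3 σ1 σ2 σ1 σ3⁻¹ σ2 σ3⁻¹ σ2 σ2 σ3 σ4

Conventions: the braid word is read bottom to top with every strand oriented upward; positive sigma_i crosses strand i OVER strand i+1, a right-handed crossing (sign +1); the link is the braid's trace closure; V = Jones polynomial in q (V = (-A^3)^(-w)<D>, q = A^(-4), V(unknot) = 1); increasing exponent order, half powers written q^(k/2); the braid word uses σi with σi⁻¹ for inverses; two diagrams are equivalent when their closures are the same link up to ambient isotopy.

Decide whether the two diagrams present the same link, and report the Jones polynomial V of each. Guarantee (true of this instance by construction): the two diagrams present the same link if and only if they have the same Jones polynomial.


same link: yes
V(D1) = q - q^2 + 2q^3 - q^4 + q^5 - q^6  [14 crossings, <D> = -A^-6 + A^-2 - A^2 + 2A^6 - A^10 + A^14, w = +6]
V(D2) = q - q^2 + 2q^3 - q^4 + q^5 - q^6  [14 crossings, <D> = -A^-6 + A^-2 - A^2 + 2A^6 - A^10 + A^14, w = +6]
insight: D2 (14 crossings) and D1 (14) are Markov-related braid presentations


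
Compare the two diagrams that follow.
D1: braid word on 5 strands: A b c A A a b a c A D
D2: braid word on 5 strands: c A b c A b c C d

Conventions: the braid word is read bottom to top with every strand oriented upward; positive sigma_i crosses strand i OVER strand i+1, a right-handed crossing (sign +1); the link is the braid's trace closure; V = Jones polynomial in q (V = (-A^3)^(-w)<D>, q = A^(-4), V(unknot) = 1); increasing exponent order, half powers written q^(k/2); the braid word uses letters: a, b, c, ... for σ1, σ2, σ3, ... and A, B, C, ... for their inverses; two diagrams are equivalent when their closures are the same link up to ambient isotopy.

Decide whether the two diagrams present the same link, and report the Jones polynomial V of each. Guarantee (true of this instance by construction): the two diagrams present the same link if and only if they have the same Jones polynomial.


equivalent: yes
V(D1) = -q^(-3/2) + q^(-1/2) - 2q^(1/2) + q^(3/2) - 2q^(5/2) + q^(7/2)  (w +1, c 11, <D> = -A^-11 + 2A^-7 - A^-3 + 2A - A^5 + A^9)
V(D2) = -q^(-3/2) + q^(-1/2) - 2q^(1/2) + q^(3/2) - 2q^(5/2) + q^(7/2)  [9 crossings, <D> = -A^-5 + 2A^-1 - A^3 + 2A^7 - A^11 + A^15, w = +3]
key observation: all 2 diagrams share one V(q), hence one class


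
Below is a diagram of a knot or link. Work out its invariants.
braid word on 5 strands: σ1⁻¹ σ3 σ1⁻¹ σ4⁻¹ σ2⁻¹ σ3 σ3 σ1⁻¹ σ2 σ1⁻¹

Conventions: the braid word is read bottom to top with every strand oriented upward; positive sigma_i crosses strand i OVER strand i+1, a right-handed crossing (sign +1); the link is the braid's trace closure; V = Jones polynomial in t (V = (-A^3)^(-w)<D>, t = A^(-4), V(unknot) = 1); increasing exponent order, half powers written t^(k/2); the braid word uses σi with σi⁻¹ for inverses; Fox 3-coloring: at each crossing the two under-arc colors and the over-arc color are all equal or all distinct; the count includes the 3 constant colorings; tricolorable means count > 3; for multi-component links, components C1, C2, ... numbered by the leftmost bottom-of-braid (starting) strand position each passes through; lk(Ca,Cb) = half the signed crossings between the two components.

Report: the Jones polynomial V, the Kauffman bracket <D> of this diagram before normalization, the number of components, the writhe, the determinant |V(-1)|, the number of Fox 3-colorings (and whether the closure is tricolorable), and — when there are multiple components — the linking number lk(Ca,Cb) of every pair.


Jones polynomial: V(t) = 1
<D> = A^-6; writhe -2
components 1, writhe -2 (10 crossings)
3-colorings: 3 of 3^10, det 1 — not tricolorable
note: |V(-1)| = 1: so not tricolorable, since 3 does not divide 1


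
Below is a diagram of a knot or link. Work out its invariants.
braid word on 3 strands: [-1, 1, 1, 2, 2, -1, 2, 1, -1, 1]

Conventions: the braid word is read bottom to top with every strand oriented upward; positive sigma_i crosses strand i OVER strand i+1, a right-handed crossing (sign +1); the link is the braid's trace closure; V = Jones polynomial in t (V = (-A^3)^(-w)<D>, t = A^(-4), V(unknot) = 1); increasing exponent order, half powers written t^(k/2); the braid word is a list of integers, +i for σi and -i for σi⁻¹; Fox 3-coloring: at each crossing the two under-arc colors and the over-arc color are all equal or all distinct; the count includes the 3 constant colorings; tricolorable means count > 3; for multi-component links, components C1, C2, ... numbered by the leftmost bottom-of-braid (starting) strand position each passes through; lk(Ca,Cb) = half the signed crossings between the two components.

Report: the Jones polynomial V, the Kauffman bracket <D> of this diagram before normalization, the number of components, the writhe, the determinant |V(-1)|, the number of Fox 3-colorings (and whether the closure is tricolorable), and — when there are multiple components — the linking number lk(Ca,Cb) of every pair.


V = t - t^2 + 2t^3 - t^4 + t^5 - t^6
<D> = -A^-12 + A^-8 - A^-4 + 2 - A^4 + A^8 (w = +4)
1 component over 10 crossings, w = +4
3 Fox colorings among 3^10, |V(-1)| = 7: not tricolorable
why: the word shrinks to σ1 σ2 σ2 σ1⁻¹ σ2 σ1 after cancelling


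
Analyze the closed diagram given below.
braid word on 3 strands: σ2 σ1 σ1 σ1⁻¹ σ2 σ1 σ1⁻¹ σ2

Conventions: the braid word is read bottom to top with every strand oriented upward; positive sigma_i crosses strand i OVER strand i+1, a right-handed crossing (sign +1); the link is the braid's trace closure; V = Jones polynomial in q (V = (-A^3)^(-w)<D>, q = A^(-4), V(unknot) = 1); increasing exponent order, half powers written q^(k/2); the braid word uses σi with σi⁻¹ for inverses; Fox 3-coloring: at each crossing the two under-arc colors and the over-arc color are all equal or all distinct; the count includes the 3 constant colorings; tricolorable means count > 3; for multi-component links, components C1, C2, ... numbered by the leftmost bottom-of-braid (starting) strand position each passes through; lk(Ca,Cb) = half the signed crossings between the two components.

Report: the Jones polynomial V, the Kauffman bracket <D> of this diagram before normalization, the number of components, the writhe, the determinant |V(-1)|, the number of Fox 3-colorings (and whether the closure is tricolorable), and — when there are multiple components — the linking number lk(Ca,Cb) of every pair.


Jones polynomial: V(q) = q + q^3 - q^4
<D> = -A^-4 + 1 + A^8; writhe +4
components 1, writhe +4 (8 crossings)
3-colorings: 9 of 3^8, det 3 — tricolorable
note: w = +4 (over 8 crossings) is diagram-only; (-A^3)^(-4) removes it from V


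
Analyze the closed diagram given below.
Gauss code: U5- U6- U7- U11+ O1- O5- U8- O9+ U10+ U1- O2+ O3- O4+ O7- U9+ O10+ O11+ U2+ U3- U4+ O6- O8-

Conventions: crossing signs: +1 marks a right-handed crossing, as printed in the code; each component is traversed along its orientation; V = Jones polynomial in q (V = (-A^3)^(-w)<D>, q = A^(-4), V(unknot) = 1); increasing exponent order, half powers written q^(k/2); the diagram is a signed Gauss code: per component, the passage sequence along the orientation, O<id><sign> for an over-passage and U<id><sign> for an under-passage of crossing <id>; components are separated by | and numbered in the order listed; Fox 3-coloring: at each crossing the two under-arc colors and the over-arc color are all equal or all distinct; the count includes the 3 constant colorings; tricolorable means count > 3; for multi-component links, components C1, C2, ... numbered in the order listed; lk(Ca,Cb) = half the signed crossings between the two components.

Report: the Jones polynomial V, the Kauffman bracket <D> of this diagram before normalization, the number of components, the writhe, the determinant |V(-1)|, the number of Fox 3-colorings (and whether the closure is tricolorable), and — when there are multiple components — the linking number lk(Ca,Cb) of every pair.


Jones polynomial: V(q) = -q^-3 + 2q^-2 - 2q^-1 + 3 - 2q + 2q^2 - q^3
<D> = A^-15 - 2A^-11 + 2A^-7 - 3A^-3 + 2A - 2A^5 + A^9; writhe -1
components 1, writhe -1 (11 crossings)
3-colorings: 3 of 3^11, det 13 — not tricolorable
note: V is palindromic (span 6, det 13): q -> 1/q fixes it; necessary, not sufficient, for amphichirality


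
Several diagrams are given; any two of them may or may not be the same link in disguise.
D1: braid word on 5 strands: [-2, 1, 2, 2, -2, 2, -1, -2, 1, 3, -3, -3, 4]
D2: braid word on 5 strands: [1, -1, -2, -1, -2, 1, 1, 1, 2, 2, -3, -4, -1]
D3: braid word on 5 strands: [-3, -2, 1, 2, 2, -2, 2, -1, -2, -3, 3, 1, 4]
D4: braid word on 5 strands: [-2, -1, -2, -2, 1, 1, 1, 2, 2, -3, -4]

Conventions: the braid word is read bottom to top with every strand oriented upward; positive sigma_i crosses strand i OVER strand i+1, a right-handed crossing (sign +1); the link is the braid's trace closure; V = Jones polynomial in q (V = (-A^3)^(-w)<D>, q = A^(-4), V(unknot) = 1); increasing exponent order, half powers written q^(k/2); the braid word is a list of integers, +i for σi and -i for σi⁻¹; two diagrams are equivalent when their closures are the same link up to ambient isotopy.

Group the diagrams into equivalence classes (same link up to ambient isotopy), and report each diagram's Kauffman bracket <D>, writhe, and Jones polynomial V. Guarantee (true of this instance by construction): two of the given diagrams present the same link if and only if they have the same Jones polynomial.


grouping into links: {D1, D3} | {D2, D4}
V(D1) = -q^(-3/2) - 2q^(1/2) + q^(3/2) - q^(5/2) + q^(7/2)  (w +1, c 13, <D> = -A^-11 + A^-7 - A^-3 + 2A + A^9)
V(D2) = -q^(-3/2) + q^(-1/2) - 2q^(1/2) + q^(3/2) - 2q^(5/2) + q^(7/2)  [13 crossings, <D> = -A^-17 + 2A^-13 - A^-9 + 2A^-5 - A^-1 + A^3, w = -1]
V(D3) = -q^(-3/2) - 2q^(1/2) + q^(3/2) - q^(5/2) + q^(7/2)  [13 crossings, <D> = -A^-11 + A^-7 - A^-3 + 2A + A^9, w = +1]
D4 (bracket -A^-17 + 2A^-13 - A^-9 + 2A^-5 - A^-1 + A^3; 11 crossings at w = -1): V = -q^(-3/2) + q^(-1/2) - 2q^(1/2) + q^(3/2) - 2q^(5/2) + q^(7/2)
key observation: comparing 4 Jones polynomials yields 2 groups


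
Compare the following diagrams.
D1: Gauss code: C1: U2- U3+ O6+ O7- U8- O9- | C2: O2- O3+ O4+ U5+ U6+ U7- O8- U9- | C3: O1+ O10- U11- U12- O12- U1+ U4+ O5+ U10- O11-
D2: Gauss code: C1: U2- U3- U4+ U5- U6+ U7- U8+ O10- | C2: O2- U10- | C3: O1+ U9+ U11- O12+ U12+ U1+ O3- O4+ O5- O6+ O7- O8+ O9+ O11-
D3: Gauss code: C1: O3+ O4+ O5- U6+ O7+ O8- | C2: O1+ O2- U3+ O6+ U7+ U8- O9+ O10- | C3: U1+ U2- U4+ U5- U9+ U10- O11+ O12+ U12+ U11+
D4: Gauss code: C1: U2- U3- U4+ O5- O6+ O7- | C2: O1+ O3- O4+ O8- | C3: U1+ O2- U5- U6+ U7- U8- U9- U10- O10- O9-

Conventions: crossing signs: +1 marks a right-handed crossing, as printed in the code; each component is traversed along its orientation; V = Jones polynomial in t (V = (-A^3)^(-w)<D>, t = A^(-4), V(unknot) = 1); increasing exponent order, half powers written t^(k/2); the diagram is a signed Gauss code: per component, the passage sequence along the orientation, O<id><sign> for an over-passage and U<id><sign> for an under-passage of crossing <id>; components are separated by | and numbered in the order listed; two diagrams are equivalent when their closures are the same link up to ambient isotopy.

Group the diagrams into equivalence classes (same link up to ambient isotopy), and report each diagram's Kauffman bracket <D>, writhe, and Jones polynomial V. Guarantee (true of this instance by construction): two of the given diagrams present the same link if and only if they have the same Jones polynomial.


classes: {D1} | {D2, D4} | {D3}
V(D1) = t^-2 + 2 + t^2  [12 crossings, <D> = A^-14 + 2A^-6 + A^2, w = -2]
D2 (bracket 1 + A^4 + A^8 + A^12; 12 crossings at w = 0): V = t^-3 + t^-2 + t^-1 + 1
V(D3) = 1 + t + t^2 + t^3  [12 crossings, <D> = 1 + A^4 + A^8 + A^12, w = +4]
D4 (bracket A^-12 + A^-8 + A^-4 + 1; 10 crossings at w = -4): V = t^-3 + t^-2 + t^-1 + 1
insight: 3 classes among 4 diagrams; unequal V(t) rules out equality


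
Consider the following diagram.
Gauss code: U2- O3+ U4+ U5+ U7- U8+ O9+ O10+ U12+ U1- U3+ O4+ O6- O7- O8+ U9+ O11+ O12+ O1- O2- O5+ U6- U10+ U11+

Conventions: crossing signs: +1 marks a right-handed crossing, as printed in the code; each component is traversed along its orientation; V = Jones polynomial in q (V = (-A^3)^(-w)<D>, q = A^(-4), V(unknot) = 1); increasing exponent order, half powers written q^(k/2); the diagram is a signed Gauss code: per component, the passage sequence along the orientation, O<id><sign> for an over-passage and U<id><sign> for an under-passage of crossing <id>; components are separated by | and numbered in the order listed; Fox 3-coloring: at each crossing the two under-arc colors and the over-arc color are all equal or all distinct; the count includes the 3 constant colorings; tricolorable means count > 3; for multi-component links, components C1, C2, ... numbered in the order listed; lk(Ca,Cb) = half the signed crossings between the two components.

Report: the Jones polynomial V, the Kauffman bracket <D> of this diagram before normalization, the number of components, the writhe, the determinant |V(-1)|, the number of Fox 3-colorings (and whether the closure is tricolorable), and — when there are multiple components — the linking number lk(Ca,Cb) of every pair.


V = q - q^2 + 2q^3 - q^4 + q^5 - q^6
<D> = -A^-12 + A^-8 - A^-4 + 2 - A^4 + A^8 (w = +4)
1 component over 12 crossings, w = +4
3 Fox colorings among 3^12, |V(-1)| = 7: not tricolorable
why: w = +4 (over 12 crossings) is diagram-only; (-A^3)^(-4) removes it from V


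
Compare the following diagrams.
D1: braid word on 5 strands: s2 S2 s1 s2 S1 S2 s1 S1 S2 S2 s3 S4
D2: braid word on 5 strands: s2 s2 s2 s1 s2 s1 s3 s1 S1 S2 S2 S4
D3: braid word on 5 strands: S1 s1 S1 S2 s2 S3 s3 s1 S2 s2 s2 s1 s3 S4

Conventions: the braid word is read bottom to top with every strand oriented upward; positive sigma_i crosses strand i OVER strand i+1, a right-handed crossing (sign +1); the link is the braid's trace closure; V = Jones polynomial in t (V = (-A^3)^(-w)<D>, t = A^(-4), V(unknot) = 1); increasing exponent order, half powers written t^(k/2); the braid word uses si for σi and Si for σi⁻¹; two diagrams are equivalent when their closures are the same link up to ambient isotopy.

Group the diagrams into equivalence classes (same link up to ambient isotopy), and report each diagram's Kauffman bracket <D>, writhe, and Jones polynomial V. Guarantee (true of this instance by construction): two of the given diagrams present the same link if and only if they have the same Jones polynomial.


equivalence classes: {D1} | {D2} | {D3}
D1 (bracket A^-2 + A^6 - A^10; 12 crossings at w = -2): V = -t^-4 + t^-3 + t^-1
V(D2) = t + t^3 - t^4  [12 crossings, <D> = -A^-4 + 1 + A^8, w = +4]
D3 (bracket A^6; 14 crossings at w = +2): V = 1
key observation: comparing 3 Jones polynomials yields 3 groups


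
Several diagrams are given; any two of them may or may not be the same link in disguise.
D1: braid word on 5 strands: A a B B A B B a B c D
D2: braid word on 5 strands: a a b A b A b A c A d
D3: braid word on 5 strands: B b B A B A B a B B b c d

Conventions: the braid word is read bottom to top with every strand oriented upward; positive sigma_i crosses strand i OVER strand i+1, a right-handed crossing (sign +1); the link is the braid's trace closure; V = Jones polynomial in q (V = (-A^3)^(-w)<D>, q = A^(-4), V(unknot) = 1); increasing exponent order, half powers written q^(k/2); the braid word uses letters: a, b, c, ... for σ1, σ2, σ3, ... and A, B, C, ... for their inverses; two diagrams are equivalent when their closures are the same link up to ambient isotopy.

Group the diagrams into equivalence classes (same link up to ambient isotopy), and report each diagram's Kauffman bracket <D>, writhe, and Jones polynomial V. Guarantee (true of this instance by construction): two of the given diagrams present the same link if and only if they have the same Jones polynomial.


equivalence classes: {D1, D3} | {D2}
D1 (bracket A^-9 + 2A^-1 - A^3 + A^7 - A^11; 11 crossings at w = -5): V = q^(-13/2) - q^(-11/2) + q^(-9/2) - 2q^(-7/2) - q^(-3/2)
D2 (bracket -A^-5 + 2A^-1 - A^3 + 2A^7 - A^11 + A^15; 11 crossings at w = +3): V = -q^(-3/2) + q^(-1/2) - 2q^(1/2) + q^(3/2) - 2q^(5/2) + q^(7/2)
V(D3) = q^(-13/2) - q^(-11/2) + q^(-9/2) - 2q^(-7/2) - q^(-3/2)  (w -3, c 13, <D> = A^-3 + 2A^5 - A^9 + A^13 - A^17)
observation: V(q) takes 2 values over 3 diagrams, fixing the grouping


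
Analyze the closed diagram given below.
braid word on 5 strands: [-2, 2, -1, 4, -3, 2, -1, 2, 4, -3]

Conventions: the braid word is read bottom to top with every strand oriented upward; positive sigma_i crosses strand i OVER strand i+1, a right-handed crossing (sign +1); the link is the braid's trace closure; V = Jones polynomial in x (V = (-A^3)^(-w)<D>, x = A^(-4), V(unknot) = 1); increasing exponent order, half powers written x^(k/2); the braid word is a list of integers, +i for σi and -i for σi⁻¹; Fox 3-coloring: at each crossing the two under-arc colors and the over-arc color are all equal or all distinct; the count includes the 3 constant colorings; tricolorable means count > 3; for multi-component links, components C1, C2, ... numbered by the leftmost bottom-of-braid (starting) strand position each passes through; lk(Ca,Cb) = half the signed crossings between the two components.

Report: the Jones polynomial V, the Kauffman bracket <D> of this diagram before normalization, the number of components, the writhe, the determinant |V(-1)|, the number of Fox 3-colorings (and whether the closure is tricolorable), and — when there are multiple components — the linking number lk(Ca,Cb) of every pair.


V(x) = x^-4 - 2x^-3 + 3x^-2 - 4x^-1 + 5 - 4x + 3x^2 - 2x^3 + x^4
bracket: A^-16 - 2A^-12 + 3A^-8 - 4A^-4 + 5 - 4A^4 + 3A^8 - 2A^12 + A^16, w = 0
1 component, writhe 0, over 10 crossings
det 25, colorings 3 of 3^10 — not tricolorable
observation: free reduction leaves σ1⁻¹ σ4 σ3⁻¹ σ2 σ1⁻¹ σ2 σ4 σ3⁻¹ of the original 10 letters
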